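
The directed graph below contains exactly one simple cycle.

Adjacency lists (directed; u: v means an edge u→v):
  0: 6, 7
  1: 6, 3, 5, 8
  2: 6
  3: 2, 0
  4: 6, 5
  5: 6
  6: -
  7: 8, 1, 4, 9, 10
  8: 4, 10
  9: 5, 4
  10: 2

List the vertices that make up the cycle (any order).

0, 1, 3, 7

DFS with gray/black marking from 7:
7 gray
  8 gray
    4 gray
      6 gray
      6 black
      5 gray
        5→6: 6 black — skip
      5 black
    4 black
    10 gray
      2 gray
        2→6: 6 black — skip
      2 black
    10 black
  8 black
  1 gray
    1→6: 6 black — skip
    3 gray
      3→2: 2 black — skip
      0 gray
        0→6: 6 black — skip
        0→7: 7 is gray → back edge
Back edge closes the cycle 7 → 1 → 3 → 0 → 7; its vertices are {0, 1, 3, 7}.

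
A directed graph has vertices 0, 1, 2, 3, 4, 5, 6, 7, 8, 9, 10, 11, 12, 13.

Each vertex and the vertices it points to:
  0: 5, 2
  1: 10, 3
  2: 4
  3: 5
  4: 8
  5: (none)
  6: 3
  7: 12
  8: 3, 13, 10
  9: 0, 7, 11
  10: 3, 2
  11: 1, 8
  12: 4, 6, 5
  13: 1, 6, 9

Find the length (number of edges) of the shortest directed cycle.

4

For each vertex v, BFS finds the shortest path from v back to v.
The shortest such closed walk is 13 → 9 → 11 → 8 → 13, length 4.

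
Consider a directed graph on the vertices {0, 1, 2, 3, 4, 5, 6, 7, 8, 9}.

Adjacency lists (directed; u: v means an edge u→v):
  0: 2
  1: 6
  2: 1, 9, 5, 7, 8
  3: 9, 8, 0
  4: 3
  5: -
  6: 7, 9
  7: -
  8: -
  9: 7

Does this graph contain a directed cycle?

DFS with white/gray/black marking, starting from 5:
5 gray
5 black
0 gray
  2 gray
    1 gray
      6 gray
        7 gray
        7 black
        9 gray
          9→7: 7 black — skip
        9 black
      6 black
    1 black
    2→9: 9 black — skip
    2→5: 5 black — skip
    2→7: 7 black — skip
    8 gray
    8 black
  2 black
0 black
3 gray
  3→9: 9 black — skip
  3→8: 8 black — skip
  3→0: 0 black — skip
3 black
4 gray
  4→3: 3 black — skip
4 black
Every edge goes to a white or black vertex — no back edge, so the graph is acyclic.

No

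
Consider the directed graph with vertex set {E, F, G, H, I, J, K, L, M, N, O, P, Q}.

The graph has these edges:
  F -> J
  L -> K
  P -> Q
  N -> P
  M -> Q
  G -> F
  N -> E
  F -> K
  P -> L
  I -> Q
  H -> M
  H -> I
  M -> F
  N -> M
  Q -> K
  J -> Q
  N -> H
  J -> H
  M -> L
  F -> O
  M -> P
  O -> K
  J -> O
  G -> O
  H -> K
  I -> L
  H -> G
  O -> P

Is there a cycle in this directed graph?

Yes

DFS with white/gray/black marking, starting from Q:
Q gray
  K gray
  K black
Q black
E gray
E black
F gray
  O gray
    O→K: K black — skip
    P gray
      P→Q: Q black — skip
      L gray
        L→K: K black — skip
      L black
    P black
  O black
  J gray
    H gray
      G gray
        G→O: O black — skip
        G→F: F is gray → back edge
Back edge found, so a cycle exists: F → J → H → G → F.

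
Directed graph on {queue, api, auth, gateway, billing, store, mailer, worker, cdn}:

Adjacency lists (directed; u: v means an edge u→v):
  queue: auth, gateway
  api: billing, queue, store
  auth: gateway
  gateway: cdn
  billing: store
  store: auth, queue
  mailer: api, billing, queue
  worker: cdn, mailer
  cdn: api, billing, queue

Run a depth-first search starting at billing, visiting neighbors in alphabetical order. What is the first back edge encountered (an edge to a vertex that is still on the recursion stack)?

api->billing

DFS from billing (visiting neighbors in alphabetical order); mark gray on enter, black on exit:
billing gray
  store gray
    auth gray
      gateway gray
        cdn gray
          api gray
            api→billing: billing is gray → back edge
First back edge: api → billing.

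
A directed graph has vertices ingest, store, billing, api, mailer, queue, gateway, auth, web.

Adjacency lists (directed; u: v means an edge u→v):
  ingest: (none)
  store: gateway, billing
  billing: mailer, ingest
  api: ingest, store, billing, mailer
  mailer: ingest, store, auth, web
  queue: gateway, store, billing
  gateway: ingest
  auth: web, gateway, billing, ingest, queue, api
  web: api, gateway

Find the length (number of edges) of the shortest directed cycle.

For each vertex v, BFS finds the shortest path from v back to v.
The shortest such closed walk is api → mailer → auth → api, length 3.

3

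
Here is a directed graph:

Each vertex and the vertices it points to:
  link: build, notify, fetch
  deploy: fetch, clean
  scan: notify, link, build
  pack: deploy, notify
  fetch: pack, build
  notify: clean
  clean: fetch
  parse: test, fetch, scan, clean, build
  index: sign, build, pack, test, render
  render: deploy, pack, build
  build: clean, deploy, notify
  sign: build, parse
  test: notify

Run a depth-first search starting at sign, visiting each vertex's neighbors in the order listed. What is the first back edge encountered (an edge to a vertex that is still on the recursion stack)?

DFS from sign (visiting each vertex's neighbors in the order listed); mark gray on enter, black on exit:
sign gray
  build gray
    clean gray
      fetch gray
        pack gray
          deploy gray
            deploy→fetch: fetch is gray → back edge
First back edge: deploy → fetch.

deploy→fetch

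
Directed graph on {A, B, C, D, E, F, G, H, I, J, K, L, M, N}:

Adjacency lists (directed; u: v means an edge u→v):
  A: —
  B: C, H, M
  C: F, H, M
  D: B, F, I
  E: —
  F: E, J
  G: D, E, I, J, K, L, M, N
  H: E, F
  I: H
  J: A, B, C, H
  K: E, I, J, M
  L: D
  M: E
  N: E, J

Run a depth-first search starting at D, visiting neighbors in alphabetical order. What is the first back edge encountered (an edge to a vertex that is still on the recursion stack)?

J→B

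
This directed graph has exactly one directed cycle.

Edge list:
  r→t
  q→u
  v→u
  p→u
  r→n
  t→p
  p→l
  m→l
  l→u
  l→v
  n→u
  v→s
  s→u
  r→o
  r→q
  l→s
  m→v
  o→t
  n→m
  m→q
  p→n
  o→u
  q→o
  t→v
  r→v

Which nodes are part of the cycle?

m, n, o, p, q, t

DFS with gray/black marking from t:
t gray
  v gray
    u gray
    u black
    s gray
      s→u: u black — skip
    s black
  v black
  p gray
    n gray
      n→u: u black — skip
      m gray
        l gray
          l→u: u black — skip
          l→v: v black — skip
          l→s: s black — skip
        l black
        m→v: v black — skip
        q gray
          q→u: u black — skip
          o gray
            o→u: u black — skip
            o→t: t is gray → back edge
Back edge closes the cycle t → p → n → m → q → o → t; its vertices are {m, n, o, p, q, t}.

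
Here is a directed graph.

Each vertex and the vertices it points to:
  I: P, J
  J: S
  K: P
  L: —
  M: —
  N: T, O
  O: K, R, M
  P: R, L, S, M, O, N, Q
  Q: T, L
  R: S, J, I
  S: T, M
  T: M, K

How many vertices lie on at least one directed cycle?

A vertex is on a directed cycle iff it belongs to a strongly connected component of size ≥ 2 (or has a self-loop).
The vertices on cycles are {I, J, K, N, O, P, Q, R, S, T} — 10 in total.

10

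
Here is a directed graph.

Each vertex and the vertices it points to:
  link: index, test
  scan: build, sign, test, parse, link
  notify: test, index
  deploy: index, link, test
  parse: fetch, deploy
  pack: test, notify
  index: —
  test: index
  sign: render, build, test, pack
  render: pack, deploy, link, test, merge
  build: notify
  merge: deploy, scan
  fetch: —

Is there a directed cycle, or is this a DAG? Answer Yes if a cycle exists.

Yes

DFS with white/gray/black marking, starting from notify:
notify gray
  test gray
    index gray
    index black
  test black
  notify→index: index black — skip
notify black
link gray
  link→index: index black — skip
  link→test: test black — skip
link black
scan gray
  build gray
    build→notify: notify black — skip
  build black
  sign gray
    render gray
      pack gray
        pack→test: test black — skip
        pack→notify: notify black — skip
      pack black
      deploy gray
        deploy→index: index black — skip
        deploy→link: link black — skip
        deploy→test: test black — skip
      deploy black
      render→link: link black — skip
      render→test: test black — skip
      merge gray
        merge→deploy: deploy black — skip
        merge→scan: scan is gray → back edge
Back edge found, so a cycle exists: scan → sign → render → merge → scan.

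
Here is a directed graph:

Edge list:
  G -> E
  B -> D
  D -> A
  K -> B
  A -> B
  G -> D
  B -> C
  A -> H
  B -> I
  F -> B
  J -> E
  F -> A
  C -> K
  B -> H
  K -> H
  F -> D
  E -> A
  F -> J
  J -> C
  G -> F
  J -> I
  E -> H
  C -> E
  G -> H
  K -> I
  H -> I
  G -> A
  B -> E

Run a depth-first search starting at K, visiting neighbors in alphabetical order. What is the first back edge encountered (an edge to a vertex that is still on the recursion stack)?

A->B

DFS from K (visiting neighbors in alphabetical order); mark gray on enter, black on exit:
K gray
  B gray
    C gray
      E gray
        A gray
          A→B: B is gray → back edge
First back edge: A → B.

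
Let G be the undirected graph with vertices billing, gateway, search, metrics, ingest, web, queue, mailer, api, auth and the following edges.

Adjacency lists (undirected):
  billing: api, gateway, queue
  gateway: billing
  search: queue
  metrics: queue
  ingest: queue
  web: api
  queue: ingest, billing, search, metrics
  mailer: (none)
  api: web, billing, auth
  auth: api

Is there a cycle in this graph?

DFS, tracking each vertex's parent; an edge to a visited non-parent vertex closes a cycle.
Start from gateway:
visit gateway (parent –)
  visit billing (parent gateway)
    visit api (parent billing)
      visit web (parent api)
        web–api: parent, skip
      api–billing: parent, skip
      visit auth (parent api)
        auth–api: parent, skip
    billing–gateway: parent, skip
    visit queue (parent billing)
      visit ingest (parent queue)
        ingest–queue: parent, skip
      queue–billing: parent, skip
      visit search (parent queue)
        search–queue: parent, skip
      visit metrics (parent queue)
        metrics–queue: parent, skip
visit mailer (parent –)
No non-parent visited neighbor found — the graph is a forest.

No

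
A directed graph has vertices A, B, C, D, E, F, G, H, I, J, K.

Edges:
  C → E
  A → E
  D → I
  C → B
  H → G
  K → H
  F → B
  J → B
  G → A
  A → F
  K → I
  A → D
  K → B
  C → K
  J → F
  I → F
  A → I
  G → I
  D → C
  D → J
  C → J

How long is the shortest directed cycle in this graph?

For each vertex v, BFS finds the shortest path from v back to v.
The shortest such closed walk is D → C → K → H → G → A → D, length 6.

6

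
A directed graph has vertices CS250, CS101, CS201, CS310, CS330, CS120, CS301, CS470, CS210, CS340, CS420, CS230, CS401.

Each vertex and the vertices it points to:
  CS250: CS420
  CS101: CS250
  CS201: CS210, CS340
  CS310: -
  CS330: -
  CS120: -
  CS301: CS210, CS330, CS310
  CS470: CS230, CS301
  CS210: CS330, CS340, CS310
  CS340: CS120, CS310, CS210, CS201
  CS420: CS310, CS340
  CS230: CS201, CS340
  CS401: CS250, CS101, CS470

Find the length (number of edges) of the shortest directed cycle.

2

For each vertex v, BFS finds the shortest path from v back to v.
The shortest such closed walk is CS201 → CS340 → CS201, length 2.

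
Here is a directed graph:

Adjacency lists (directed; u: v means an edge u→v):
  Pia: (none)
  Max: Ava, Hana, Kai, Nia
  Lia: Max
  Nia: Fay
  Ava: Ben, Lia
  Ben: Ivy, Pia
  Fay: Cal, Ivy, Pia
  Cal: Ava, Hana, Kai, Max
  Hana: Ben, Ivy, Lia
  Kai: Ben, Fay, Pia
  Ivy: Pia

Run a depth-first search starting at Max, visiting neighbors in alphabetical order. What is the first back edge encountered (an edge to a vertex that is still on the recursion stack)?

DFS from Max (visiting neighbors in alphabetical order); mark gray on enter, black on exit:
Max gray
  Ava gray
    Ben gray
      Ivy gray
        Pia gray
        Pia black
      Ivy black
      Ben→Pia: Pia black — skip
    Ben black
    Lia gray
      Lia→Max: Max is gray → back edge
First back edge: Lia → Max.

Lia->Max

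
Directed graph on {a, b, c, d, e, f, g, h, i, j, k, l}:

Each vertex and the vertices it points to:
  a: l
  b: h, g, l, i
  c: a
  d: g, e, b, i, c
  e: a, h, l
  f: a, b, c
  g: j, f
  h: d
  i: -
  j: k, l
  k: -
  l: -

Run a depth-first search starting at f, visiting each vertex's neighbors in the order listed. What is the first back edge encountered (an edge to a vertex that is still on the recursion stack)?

DFS from f (visiting each vertex's neighbors in the order listed); mark gray on enter, black on exit:
f gray
  a gray
    l gray
    l black
  a black
  b gray
    h gray
      d gray
        g gray
          j gray
            k gray
            k black
            j→l: l black — skip
          j black
          g→f: f is gray → back edge
First back edge: g → f.

g→f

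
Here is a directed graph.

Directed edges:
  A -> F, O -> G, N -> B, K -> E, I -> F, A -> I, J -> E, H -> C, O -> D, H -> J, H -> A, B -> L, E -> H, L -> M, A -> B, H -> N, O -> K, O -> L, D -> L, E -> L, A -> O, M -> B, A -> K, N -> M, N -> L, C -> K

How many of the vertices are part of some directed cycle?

A vertex is on a directed cycle iff it belongs to a strongly connected component of size ≥ 2 (or has a self-loop).
The vertices on cycles are {A, B, C, E, H, J, K, L, M, O} — 10 in total.

10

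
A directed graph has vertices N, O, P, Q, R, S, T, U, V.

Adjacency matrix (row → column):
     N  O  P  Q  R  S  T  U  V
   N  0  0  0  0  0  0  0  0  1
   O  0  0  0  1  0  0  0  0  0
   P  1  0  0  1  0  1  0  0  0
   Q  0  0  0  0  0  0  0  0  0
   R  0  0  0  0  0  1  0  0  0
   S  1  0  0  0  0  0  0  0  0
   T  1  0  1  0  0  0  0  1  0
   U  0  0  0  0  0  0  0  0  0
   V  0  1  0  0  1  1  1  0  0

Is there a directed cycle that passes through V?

V is on a cycle iff V can reach itself via ≥1 edge.
V → S → N → V — yes.

Yes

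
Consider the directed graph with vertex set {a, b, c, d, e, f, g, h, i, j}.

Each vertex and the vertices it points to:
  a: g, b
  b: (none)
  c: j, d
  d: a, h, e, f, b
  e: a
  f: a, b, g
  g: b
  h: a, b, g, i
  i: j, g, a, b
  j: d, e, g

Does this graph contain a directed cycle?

DFS with white/gray/black marking, starting from h:
h gray
  a gray
    g gray
      b gray
      b black
    g black
    a→b: b black — skip
  a black
  h→b: b black — skip
  h→g: g black — skip
  i gray
    j gray
      d gray
        d→a: a black — skip
        d→h: h is gray → back edge
Back edge found, so a cycle exists: h → i → j → d → h.

Yes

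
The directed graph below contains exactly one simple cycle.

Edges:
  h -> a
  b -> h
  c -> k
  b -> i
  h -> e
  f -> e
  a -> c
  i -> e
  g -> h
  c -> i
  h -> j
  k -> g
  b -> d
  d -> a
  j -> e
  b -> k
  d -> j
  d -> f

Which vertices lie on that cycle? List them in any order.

DFS with gray/black marking from h:
h gray
  a gray
    c gray
      i gray
        e gray
        e black
      i black
      k gray
        g gray
          g→h: h is gray → back edge
Back edge closes the cycle h → a → c → k → g → h; its vertices are {a, c, g, h, k}.

a, c, g, h, k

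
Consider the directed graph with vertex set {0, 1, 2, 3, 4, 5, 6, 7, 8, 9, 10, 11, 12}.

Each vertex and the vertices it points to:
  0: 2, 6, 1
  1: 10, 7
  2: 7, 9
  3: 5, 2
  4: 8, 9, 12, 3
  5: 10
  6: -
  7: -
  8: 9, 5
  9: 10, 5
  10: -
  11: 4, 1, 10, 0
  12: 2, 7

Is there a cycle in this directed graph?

DFS with white/gray/black marking, starting from 9:
9 gray
  10 gray
  10 black
  5 gray
    5→10: 10 black — skip
  5 black
9 black
0 gray
  2 gray
    7 gray
    7 black
    2→9: 9 black — skip
  2 black
  6 gray
  6 black
  1 gray
    1→10: 10 black — skip
    1→7: 7 black — skip
  1 black
0 black
3 gray
  3→5: 5 black — skip
  3→2: 2 black — skip
3 black
4 gray
  8 gray
    8→9: 9 black — skip
    8→5: 5 black — skip
  8 black
  4→9: 9 black — skip
  12 gray
    12→2: 2 black — skip
    12→7: 7 black — skip
  12 black
  4→3: 3 black — skip
4 black
11 gray
  11→4: 4 black — skip
  11→1: 1 black — skip
  11→10: 10 black — skip
  11→0: 0 black — skip
11 black
Every edge goes to a white or black vertex — no back edge, so the graph is acyclic.

No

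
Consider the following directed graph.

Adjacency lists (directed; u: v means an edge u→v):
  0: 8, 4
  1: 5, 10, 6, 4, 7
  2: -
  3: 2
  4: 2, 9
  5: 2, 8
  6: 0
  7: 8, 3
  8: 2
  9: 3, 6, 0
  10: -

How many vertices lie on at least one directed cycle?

4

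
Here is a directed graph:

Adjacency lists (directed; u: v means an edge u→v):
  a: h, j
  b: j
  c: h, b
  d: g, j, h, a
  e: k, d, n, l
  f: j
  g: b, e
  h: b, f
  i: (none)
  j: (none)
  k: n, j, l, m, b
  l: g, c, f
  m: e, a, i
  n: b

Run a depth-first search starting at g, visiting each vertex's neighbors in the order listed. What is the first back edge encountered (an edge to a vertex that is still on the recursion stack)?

l→g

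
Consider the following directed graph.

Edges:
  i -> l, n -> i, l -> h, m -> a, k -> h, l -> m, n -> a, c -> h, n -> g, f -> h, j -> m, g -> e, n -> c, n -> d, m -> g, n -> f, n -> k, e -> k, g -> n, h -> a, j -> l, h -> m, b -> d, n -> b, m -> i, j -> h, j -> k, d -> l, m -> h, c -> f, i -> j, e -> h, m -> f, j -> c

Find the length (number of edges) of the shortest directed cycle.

For each vertex v, BFS finds the shortest path from v back to v.
The shortest such closed walk is g → n → g, length 2.

2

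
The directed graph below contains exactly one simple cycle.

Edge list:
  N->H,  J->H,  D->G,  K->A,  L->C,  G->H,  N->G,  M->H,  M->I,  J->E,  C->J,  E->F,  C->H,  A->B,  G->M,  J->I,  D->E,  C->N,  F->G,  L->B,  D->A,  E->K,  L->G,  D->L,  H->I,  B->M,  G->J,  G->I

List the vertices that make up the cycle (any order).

E, F, G, J

DFS with gray/black marking from E:
E gray
  F gray
    G gray
      H gray
        I gray
        I black
      H black
      J gray
        J→E: E is gray → back edge
Back edge closes the cycle E → F → G → J → E; its vertices are {E, F, G, J}.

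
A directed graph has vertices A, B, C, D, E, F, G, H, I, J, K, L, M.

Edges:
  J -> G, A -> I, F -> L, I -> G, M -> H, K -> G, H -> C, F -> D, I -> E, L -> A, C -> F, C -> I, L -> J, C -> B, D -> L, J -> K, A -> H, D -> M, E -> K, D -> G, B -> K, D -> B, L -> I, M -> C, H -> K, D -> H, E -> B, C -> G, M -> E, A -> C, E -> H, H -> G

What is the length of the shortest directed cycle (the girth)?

4

For each vertex v, BFS finds the shortest path from v back to v.
The shortest such closed walk is F → D → H → C → F, length 4.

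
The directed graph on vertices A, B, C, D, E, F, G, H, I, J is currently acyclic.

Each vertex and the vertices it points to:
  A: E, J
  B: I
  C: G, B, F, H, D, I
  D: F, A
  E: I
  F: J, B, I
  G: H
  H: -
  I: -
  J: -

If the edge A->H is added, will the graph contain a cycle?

No

Adding A→H creates a cycle iff H can already reach A.
Explore from H: no path reaches A. The graph stays acyclic.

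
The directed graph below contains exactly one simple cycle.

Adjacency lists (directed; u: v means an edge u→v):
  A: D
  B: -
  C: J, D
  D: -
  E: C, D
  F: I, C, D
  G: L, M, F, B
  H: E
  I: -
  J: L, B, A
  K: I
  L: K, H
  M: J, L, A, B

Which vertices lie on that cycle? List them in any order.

C, E, H, J, L

DFS with gray/black marking from J:
J gray
  L gray
    K gray
      I gray
      I black
    K black
    H gray
      E gray
        C gray
          C→J: J is gray → back edge
Back edge closes the cycle J → L → H → E → C → J; its vertices are {C, E, H, J, L}.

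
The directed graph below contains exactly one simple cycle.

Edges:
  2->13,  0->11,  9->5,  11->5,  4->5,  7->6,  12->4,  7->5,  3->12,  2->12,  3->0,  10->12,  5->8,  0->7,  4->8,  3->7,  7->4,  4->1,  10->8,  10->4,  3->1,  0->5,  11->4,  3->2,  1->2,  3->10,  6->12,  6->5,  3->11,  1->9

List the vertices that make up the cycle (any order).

DFS with gray/black marking from 1:
1 gray
  9 gray
    5 gray
      8 gray
      8 black
    5 black
  9 black
  2 gray
    12 gray
      4 gray
        4→8: 8 black — skip
        4→1: 1 is gray → back edge
Back edge closes the cycle 1 → 2 → 12 → 4 → 1; its vertices are {1, 2, 4, 12}.

1, 2, 4, 12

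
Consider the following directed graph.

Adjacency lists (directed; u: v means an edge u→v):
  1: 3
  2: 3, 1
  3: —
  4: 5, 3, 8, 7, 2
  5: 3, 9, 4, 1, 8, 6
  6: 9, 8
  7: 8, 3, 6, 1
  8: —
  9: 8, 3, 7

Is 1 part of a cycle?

1 lies on a cycle iff there is a path from 1 back to itself.
Exploring from 1, it never reaches itself; equivalently, its strongly connected component is a singleton.

No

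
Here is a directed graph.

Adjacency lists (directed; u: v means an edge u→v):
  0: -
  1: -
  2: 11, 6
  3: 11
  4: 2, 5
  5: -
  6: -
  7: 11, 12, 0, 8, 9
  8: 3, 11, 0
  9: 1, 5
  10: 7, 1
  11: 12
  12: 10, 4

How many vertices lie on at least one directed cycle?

A vertex is on a directed cycle iff it belongs to a strongly connected component of size ≥ 2 (or has a self-loop).
The vertices on cycles are {2, 3, 4, 7, 8, 10, 11, 12} — 8 in total.

8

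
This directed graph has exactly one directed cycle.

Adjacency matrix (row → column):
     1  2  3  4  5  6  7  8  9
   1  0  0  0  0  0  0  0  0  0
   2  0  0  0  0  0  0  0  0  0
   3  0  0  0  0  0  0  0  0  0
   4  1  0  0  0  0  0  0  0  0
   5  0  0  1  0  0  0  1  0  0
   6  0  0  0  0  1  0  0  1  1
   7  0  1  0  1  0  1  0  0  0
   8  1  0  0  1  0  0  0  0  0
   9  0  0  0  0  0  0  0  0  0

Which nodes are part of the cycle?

DFS with gray/black marking from 6:
6 gray
  9 gray
  9 black
  5 gray
    3 gray
    3 black
    7 gray
      4 gray
        1 gray
        1 black
      4 black
      2 gray
      2 black
      7→6: 6 is gray → back edge
Back edge closes the cycle 6 → 5 → 7 → 6; its vertices are {5, 6, 7}.

5, 6, 7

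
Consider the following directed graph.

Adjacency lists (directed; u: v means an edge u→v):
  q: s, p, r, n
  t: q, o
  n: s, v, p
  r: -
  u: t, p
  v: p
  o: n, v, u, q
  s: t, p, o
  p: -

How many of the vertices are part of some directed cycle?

6

A vertex is on a directed cycle iff it belongs to a strongly connected component of size ≥ 2 (or has a self-loop).
The vertices on cycles are {n, o, q, s, t, u} — 6 in total.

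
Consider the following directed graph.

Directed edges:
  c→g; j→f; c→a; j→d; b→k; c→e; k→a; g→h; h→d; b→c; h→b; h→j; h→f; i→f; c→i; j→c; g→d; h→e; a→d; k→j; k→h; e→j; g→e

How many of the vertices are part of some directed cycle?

A vertex is on a directed cycle iff it belongs to a strongly connected component of size ≥ 2 (or has a self-loop).
The vertices on cycles are {b, c, e, g, h, j, k} — 7 in total.

7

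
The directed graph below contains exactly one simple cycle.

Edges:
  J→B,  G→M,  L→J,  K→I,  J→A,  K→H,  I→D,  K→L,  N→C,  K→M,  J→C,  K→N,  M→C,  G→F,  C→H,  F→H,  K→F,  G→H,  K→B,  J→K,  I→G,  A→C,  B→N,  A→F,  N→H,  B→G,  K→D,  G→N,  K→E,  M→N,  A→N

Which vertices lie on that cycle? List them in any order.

DFS with gray/black marking from J:
J gray
  K gray
    H gray
    H black
    N gray
      N→H: H black — skip
      C gray
        C→H: H black — skip
      C black
    N black
    M gray
      M→C: C black — skip
      M→N: N black — skip
    M black
    B gray
      B→N: N black — skip
      G gray
        F gray
          F→H: H black — skip
        F black
        G→M: M black — skip
        G→H: H black — skip
        G→N: N black — skip
      G black
    B black
    D gray
    D black
    K→F: F black — skip
    I gray
      I→G: G black — skip
      I→D: D black — skip
    I black
    E gray
    E black
    L gray
      L→J: J is gray → back edge
Back edge closes the cycle J → K → L → J; its vertices are {J, K, L}.

J, K, L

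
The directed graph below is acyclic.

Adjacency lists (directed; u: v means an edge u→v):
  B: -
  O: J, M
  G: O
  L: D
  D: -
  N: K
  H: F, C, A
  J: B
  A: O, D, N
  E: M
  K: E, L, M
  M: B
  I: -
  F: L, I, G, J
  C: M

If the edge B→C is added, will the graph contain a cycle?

Adding B→C creates a cycle iff C can already reach B.
Path from C: C → M → B.
So C → … → B → C is a cycle.

Yes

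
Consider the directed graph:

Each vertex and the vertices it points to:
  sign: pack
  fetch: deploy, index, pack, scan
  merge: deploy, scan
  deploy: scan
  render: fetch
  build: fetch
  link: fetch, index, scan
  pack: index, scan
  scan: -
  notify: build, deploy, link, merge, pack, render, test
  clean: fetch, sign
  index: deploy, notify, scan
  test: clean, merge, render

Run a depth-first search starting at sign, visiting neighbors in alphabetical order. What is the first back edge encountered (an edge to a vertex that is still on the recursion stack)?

DFS from sign (visiting neighbors in alphabetical order); mark gray on enter, black on exit:
sign gray
  pack gray
    index gray
      deploy gray
        scan gray
        scan black
      deploy black
      notify gray
        build gray
          fetch gray
            fetch→deploy: deploy black — skip
            fetch→index: index is gray → back edge
First back edge: fetch → index.

fetch→index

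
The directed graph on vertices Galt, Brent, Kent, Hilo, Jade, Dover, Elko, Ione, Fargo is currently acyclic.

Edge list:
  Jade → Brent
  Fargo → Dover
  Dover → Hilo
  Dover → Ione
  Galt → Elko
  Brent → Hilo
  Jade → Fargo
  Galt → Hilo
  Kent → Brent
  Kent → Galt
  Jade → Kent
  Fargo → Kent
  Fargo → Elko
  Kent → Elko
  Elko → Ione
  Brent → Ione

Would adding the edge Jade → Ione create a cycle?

Adding Jade→Ione creates a cycle iff Ione can already reach Jade.
Explore from Ione: no path reaches Jade. The graph stays acyclic.

No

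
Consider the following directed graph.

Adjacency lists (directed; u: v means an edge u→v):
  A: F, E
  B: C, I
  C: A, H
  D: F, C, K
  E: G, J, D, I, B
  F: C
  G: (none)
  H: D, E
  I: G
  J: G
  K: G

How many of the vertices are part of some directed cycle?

7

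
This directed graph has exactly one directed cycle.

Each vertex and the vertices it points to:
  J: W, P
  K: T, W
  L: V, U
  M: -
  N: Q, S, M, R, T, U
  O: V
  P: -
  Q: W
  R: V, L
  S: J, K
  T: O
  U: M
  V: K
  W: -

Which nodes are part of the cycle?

DFS with gray/black marking from K:
K gray
  T gray
    O gray
      V gray
        V→K: K is gray → back edge
Back edge closes the cycle K → T → O → V → K; its vertices are {K, O, T, V}.

K, O, T, V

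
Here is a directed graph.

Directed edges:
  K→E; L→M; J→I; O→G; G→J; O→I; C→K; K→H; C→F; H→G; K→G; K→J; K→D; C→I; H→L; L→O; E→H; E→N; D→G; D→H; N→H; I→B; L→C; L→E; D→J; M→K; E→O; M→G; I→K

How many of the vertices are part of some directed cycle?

12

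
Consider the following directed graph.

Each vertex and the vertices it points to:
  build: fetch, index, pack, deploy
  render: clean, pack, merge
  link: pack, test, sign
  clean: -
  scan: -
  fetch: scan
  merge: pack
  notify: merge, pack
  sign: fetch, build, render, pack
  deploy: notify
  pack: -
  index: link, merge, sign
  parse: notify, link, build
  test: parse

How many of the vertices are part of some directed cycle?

6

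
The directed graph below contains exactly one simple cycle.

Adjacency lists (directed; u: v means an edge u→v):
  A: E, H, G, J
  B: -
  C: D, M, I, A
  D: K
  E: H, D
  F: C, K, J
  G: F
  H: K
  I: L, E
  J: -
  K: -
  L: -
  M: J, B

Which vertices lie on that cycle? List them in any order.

DFS with gray/black marking from C:
C gray
  D gray
    K gray
    K black
  D black
  M gray
    J gray
    J black
    B gray
    B black
  M black
  I gray
    L gray
    L black
    E gray
      H gray
        H→K: K black — skip
      H black
      E→D: D black — skip
    E black
  I black
  A gray
    A→E: E black — skip
    A→H: H black — skip
    G gray
      F gray
        F→C: C is gray → back edge
Back edge closes the cycle C → A → G → F → C; its vertices are {A, C, F, G}.

A, C, F, G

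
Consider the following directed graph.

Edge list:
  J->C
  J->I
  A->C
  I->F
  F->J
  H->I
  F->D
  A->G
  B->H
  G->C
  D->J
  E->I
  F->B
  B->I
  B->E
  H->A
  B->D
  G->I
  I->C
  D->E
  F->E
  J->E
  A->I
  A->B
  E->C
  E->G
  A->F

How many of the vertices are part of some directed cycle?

9

A vertex is on a directed cycle iff it belongs to a strongly connected component of size ≥ 2 (or has a self-loop).
The vertices on cycles are {A, B, D, E, F, G, H, I, J} — 9 in total.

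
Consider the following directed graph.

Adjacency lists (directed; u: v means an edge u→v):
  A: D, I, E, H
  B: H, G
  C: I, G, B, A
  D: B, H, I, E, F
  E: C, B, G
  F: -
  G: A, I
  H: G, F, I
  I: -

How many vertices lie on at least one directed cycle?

A vertex is on a directed cycle iff it belongs to a strongly connected component of size ≥ 2 (or has a self-loop).
The vertices on cycles are {A, B, C, D, E, G, H} — 7 in total.

7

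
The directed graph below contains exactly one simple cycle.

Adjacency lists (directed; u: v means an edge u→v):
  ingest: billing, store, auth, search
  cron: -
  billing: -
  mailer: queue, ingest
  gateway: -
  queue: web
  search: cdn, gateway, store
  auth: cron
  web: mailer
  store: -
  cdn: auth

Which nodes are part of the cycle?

web, queue, mailer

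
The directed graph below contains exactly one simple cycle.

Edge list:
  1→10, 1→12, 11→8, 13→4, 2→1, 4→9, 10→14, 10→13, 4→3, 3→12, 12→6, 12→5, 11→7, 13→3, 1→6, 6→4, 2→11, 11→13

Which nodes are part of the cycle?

DFS with gray/black marking from 12:
12 gray
  6 gray
    4 gray
      9 gray
      9 black
      3 gray
        3→12: 12 is gray → back edge
Back edge closes the cycle 12 → 6 → 4 → 3 → 12; its vertices are {3, 4, 6, 12}.

3, 4, 6, 12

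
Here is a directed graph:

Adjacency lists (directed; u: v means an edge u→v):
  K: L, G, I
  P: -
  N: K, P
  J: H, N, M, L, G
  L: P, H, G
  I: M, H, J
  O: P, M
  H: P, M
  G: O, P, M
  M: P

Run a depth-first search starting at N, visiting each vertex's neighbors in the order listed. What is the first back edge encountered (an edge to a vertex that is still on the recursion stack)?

J→N

DFS from N (visiting each vertex's neighbors in the order listed); mark gray on enter, black on exit:
N gray
  K gray
    L gray
      P gray
      P black
      H gray
        H→P: P black — skip
        M gray
          M→P: P black — skip
        M black
      H black
      G gray
        O gray
          O→P: P black — skip
          O→M: M black — skip
        O black
        G→P: P black — skip
        G→M: M black — skip
      G black
    L black
    K→G: G black — skip
    I gray
      I→M: M black — skip
      I→H: H black — skip
      J gray
        J→H: H black — skip
        J→N: N is gray → back edge
First back edge: J → N.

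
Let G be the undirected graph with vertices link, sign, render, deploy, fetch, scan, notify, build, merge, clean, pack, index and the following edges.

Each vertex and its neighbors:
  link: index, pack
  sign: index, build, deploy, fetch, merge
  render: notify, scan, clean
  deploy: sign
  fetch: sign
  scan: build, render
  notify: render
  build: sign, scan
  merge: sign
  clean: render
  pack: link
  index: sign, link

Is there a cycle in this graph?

No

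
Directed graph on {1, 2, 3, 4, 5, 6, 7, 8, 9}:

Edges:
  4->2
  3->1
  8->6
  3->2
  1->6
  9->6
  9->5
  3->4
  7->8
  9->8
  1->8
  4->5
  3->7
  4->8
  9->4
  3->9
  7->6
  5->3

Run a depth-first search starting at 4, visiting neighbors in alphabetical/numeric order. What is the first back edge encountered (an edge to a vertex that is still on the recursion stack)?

3->4

DFS from 4 (visiting neighbors in alphabetical/numeric order); mark gray on enter, black on exit:
4 gray
  2 gray
  2 black
  5 gray
    3 gray
      1 gray
        6 gray
        6 black
        8 gray
          8→6: 6 black — skip
        8 black
      1 black
      3→2: 2 black — skip
      3→4: 4 is gray → back edge
First back edge: 3 → 4.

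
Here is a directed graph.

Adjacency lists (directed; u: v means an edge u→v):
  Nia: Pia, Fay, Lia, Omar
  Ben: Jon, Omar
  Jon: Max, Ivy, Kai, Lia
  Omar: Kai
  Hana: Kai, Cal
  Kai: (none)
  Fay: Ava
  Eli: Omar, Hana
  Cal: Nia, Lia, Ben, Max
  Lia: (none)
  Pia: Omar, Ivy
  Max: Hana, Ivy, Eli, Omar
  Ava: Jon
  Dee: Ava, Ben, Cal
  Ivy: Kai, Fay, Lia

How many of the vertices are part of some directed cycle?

11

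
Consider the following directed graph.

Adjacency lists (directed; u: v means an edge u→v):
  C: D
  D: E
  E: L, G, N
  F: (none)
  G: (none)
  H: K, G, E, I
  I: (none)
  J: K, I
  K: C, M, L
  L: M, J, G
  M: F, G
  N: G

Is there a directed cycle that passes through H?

No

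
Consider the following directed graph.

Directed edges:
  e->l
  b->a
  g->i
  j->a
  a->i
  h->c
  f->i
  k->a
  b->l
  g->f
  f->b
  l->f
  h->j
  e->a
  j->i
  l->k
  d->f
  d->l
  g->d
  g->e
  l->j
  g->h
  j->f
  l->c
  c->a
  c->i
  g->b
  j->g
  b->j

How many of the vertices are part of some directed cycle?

A vertex is on a directed cycle iff it belongs to a strongly connected component of size ≥ 2 (or has a self-loop).
The vertices on cycles are {b, d, e, f, g, h, j, l} — 8 in total.

8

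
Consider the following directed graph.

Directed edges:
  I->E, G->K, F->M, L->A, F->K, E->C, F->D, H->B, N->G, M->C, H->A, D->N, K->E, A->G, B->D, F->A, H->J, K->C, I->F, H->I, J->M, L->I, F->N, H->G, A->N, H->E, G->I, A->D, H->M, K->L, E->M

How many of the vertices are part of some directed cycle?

A vertex is on a directed cycle iff it belongs to a strongly connected component of size ≥ 2 (or has a self-loop).
The vertices on cycles are {A, D, F, G, I, K, L, N} — 8 in total.

8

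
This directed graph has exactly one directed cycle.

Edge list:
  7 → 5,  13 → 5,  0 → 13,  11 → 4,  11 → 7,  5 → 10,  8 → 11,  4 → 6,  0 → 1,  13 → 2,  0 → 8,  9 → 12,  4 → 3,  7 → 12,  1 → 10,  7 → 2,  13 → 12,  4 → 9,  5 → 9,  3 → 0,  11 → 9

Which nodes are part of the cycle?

0, 3, 4, 8, 11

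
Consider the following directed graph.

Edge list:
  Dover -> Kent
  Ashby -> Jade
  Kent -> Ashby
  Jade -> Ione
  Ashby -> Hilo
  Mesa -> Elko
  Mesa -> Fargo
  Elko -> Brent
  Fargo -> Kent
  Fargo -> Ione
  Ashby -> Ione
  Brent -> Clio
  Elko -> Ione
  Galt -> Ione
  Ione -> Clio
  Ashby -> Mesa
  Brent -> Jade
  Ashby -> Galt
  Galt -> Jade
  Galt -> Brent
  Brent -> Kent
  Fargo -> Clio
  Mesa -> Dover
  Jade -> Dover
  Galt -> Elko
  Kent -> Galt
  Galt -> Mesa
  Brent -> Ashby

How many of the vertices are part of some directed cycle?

A vertex is on a directed cycle iff it belongs to a strongly connected component of size ≥ 2 (or has a self-loop).
The vertices on cycles are {Elko, Galt, Jade, Kent, Mesa, Ashby, Brent, Dover, Fargo} — 9 in total.

9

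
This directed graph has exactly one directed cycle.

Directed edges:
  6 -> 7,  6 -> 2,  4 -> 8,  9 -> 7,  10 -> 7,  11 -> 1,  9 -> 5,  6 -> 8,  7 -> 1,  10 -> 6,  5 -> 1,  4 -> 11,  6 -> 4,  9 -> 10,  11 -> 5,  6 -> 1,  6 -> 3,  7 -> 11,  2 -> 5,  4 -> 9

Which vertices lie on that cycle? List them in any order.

4, 6, 9, 10

DFS with gray/black marking from 6:
6 gray
  4 gray
    8 gray
    8 black
    9 gray
      7 gray
        1 gray
        1 black
        11 gray
          5 gray
            5→1: 1 black — skip
          5 black
          11→1: 1 black — skip
        11 black
      7 black
      9→5: 5 black — skip
      10 gray
        10→7: 7 black — skip
        10→6: 6 is gray → back edge
Back edge closes the cycle 6 → 4 → 9 → 10 → 6; its vertices are {4, 6, 9, 10}.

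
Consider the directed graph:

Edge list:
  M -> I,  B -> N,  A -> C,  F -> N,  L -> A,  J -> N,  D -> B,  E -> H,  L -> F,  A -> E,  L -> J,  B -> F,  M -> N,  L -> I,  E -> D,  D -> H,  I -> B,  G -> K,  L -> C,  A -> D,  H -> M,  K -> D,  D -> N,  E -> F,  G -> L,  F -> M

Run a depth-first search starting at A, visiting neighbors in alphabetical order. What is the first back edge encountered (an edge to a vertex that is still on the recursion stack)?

I->B

DFS from A (visiting neighbors in alphabetical order); mark gray on enter, black on exit:
A gray
  C gray
  C black
  D gray
    B gray
      F gray
        M gray
          I gray
            I→B: B is gray → back edge
First back edge: I → B.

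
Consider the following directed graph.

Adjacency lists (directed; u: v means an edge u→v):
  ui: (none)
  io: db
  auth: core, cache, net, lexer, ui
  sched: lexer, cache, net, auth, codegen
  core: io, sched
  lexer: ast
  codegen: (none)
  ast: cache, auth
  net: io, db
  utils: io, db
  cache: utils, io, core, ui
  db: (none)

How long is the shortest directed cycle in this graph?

For each vertex v, BFS finds the shortest path from v back to v.
The shortest such closed walk is auth → core → sched → auth, length 3.

3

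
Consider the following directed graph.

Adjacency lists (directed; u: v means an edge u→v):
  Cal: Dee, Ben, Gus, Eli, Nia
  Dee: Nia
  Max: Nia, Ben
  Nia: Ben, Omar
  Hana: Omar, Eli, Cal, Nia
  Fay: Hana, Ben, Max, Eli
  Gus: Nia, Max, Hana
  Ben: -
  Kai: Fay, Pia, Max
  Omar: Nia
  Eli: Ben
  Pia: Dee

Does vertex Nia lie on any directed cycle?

Yes

Nia is on a cycle iff Nia can reach itself via ≥1 edge.
Nia → Omar → Nia — yes.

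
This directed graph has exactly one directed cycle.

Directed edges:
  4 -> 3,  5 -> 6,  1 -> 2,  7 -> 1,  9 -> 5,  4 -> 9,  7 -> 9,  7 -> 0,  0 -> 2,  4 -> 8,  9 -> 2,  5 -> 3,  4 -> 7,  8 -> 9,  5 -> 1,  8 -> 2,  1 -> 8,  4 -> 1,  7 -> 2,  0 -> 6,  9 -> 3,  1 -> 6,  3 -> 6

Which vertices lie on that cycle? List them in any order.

1, 5, 8, 9

DFS with gray/black marking from 9:
9 gray
  3 gray
    6 gray
    6 black
  3 black
  5 gray
    5→6: 6 black — skip
    5→3: 3 black — skip
    1 gray
      2 gray
      2 black
      8 gray
        8→2: 2 black — skip
        8→9: 9 is gray → back edge
Back edge closes the cycle 9 → 5 → 1 → 8 → 9; its vertices are {1, 5, 8, 9}.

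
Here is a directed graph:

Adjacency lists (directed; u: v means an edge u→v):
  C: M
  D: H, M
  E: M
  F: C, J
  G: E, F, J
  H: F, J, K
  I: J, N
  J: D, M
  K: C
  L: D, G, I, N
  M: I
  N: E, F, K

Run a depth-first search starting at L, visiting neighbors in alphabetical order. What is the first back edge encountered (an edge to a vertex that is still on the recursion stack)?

J->D

DFS from L (visiting neighbors in alphabetical order); mark gray on enter, black on exit:
L gray
  D gray
    H gray
      F gray
        C gray
          M gray
            I gray
              J gray
                J→D: D is gray → back edge
First back edge: J → D.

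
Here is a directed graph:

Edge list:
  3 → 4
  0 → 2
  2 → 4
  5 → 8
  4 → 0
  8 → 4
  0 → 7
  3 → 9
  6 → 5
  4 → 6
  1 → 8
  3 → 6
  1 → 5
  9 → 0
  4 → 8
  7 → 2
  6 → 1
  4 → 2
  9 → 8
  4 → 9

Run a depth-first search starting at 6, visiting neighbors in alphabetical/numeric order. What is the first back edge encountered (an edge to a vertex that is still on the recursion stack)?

2→4

DFS from 6 (visiting neighbors in alphabetical/numeric order); mark gray on enter, black on exit:
6 gray
  1 gray
    5 gray
      8 gray
        4 gray
          0 gray
            2 gray
              2→4: 4 is gray → back edge
First back edge: 2 → 4.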